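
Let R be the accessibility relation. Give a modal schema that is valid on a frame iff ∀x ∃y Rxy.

□ψ → ◇ψ

The condition is seriality. The D schema □ψ → ◇ψ defines it.
Suppose □ψ→◇ψ is valid. At any x set V(ψ)=W. Then □ψ at x, so ◇ψ at x, so x has a successor.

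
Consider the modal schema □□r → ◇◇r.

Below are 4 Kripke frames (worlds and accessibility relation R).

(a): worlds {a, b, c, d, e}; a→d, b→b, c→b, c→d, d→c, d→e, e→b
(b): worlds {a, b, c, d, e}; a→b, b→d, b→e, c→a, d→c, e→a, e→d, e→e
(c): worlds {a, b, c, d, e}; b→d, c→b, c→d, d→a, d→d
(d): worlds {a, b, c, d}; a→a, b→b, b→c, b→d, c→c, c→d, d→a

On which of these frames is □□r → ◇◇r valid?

Frame correspondent (Sahlqvist): ∀x ∃w (xR²w ∧ xR²w) — i.e. a generalized confluence (Geach) condition.
(a): ✓.
(b): ✓.
(c): fails — at a but no w with aR²w and aR²w.
(d): ✓.

(a), (b), (d)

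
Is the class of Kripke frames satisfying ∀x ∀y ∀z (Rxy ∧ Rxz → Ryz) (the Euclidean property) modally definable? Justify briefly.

Yes, by ◇p → □◇p

This is a Sahlqvist condition; the 5 axiom ◇p → □◇p defines it.
Suppose ◇p→□◇p is valid. Take Rxy, Rxz and set V(p)={y}. Then ◇p at x, so □◇p at x, so ◇p at z, so some w with Rzw has p; w=y, i.e. Rzy. By symmetry of the argument, Ryz.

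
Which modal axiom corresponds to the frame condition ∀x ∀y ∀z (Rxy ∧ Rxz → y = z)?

This is partial functionality; the standard corresponding axiom is CD: ◇p → □p.
Suppose ◇p→□p is valid. Take Rxy, Rxz and set V(p)={y}. Then ◇p at x, so □p at x, so p at z, i.e. z=y.

◇p → □p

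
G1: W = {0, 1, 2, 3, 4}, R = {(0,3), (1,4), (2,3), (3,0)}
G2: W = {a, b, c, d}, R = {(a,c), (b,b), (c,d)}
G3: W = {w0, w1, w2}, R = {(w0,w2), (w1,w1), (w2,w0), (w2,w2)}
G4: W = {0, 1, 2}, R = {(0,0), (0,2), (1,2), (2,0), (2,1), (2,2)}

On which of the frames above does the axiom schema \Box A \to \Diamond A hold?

G3, G4

The schema corresponds to seriality: \forall x \exists y Rxy.
G1: fails — world 4 has no successor.
G2: fails — world d has no successor.
G3: holds.
G4: holds.
Valid on: G3, G4.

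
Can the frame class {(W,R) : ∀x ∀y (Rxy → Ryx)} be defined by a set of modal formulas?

Yes: it is symmetry, defined by the B schema q → □◇q.
Suppose q→□◇q is valid. Take Rxy and set V(q)={x}. Then q at x, so □◇q at x, so ◇q at y, so some z with Ryz has q; z=x, i.e. Ryx.

Yes, by q → □◇q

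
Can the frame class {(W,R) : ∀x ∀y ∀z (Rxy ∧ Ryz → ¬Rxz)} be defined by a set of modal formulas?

No

If a class were modally definable it would be closed under surjective bounded morphisms (Goldblatt–Thomason).
The 5-cycle (worlds a,b,c,d,e with a→b→c→d→e→a) is intransitive. Mapping every world to a single reflexive point • is a surjective bounded morphism; the reflexive point is not intransitive (R••∧R•• but R••).
Hence intransitivity is not modally definable.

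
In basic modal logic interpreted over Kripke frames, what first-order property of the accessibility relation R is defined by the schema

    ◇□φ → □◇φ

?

Convergence

This schema is the .2 axiom.
It corresponds to convergence: ∀x ∀y ∀z (Rxy ∧ Rxz → ∃w (Ryw ∧ Rzw)).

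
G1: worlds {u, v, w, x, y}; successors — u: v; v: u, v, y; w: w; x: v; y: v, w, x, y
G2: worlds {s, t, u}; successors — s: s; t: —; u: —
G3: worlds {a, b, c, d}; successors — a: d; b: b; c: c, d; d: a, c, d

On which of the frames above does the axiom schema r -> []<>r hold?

G2, G3

Frame correspondent (Sahlqvist): forall x forall y (Rxy -> Ryx) — i.e. symmetry.
G1: fails — Ryx but not Rxy.
G2: ✓.
G3: ✓.
Valid on: G2, G3.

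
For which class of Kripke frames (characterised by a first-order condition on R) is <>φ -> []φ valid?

Suppose ◇φ→□φ is valid. Take Rxy, Rxz and set V(φ)={y}. Then ◇φ at x, so □φ at x, so φ at z, i.e. z=y.

partial functionality: forall x forall y forall z (Rxy & Rxz -> y = z)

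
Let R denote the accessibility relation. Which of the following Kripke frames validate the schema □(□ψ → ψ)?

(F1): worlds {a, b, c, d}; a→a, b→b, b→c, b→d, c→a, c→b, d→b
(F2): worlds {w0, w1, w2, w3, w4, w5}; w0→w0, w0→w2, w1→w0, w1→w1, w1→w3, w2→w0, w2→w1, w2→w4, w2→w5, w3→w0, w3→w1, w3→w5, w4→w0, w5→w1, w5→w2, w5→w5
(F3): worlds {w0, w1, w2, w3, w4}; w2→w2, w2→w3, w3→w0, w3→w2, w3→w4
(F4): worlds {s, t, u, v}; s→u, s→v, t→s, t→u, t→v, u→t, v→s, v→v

none

This is the axiom for shift-reflexivity; its first-order frame correspondent is ∀x ∀y (Rxy → Ryy).
(F1): fails — Rbc but not Rcc.
(F2): fails — Rw2w4 but not Rw4w4.
(F3): fails — Rw3w0 but not Rw0w0.
(F4): fails — Rut but not Rtt.
Valid on no frame.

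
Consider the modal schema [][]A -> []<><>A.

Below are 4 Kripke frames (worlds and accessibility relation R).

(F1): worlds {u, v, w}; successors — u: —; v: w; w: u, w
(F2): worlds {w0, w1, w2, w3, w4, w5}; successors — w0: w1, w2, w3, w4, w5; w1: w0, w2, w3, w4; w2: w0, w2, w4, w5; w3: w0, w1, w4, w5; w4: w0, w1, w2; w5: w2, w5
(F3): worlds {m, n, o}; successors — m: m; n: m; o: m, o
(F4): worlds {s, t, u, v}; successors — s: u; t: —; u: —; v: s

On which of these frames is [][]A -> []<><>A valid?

Frame correspondent (Sahlqvist): forall x forall z (xRz -> exists w (x R^2 w & z R^2 w)) — i.e. a generalized confluence (Geach) condition.
(F1): fails — wRu but no t with wR²t and uR²t.
(F2): condition met.
(F3): condition met.
(F4): fails — sRu but no w with sR²w and uR²w.
Valid on: (F2), (F3).

(F2), (F3)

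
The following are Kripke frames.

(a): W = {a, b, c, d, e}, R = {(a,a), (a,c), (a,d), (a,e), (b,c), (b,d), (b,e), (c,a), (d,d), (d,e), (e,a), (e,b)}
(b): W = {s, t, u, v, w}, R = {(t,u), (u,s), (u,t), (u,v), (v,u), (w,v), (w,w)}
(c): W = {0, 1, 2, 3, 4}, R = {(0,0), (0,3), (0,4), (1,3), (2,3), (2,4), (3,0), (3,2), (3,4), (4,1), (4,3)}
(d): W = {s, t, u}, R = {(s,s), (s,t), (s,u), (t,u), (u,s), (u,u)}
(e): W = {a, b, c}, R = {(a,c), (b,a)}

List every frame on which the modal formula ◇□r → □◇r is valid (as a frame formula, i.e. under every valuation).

Frame correspondent (Sahlqvist): ∀x ∀y ∀z (Rxy ∧ Rxz → ∃w (Ryw ∧ Rzw)) — i.e. convergence.
(a): fails — Rae and Rad but e and d have no common successor.
(b): fails — Ruv and Rus but v and s have no common successor.
(c): fails — R04 and R03 but 4 and 3 have no common successor.
(d): satisfies the condition.
(e): fails — Rac and Rac but c and c have no common successor.

(d)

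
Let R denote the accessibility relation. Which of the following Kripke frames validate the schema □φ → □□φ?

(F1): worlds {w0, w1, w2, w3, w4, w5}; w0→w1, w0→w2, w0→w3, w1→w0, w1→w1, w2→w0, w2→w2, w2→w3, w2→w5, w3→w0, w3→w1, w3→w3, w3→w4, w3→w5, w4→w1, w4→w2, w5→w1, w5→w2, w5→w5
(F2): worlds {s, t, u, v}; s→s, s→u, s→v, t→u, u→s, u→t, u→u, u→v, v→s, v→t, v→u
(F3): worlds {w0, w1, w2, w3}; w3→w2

This is the axiom for transitivity; its first-order frame correspondent is ∀x ∀y ∀z (Rxy ∧ Ryz → Rxz).
(F1): fails — Rw0w1 and Rw1w0 but not Rw0w0.
(F2): fails — Rvu and Ruv but not Rvv.
(F3): ✓.
Valid on: (F3).

(F3)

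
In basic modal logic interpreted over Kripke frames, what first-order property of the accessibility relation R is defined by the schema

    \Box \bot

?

Emptiness of R

□⊥ is valid iff no world has any successor (otherwise □⊥ fails at any world with one).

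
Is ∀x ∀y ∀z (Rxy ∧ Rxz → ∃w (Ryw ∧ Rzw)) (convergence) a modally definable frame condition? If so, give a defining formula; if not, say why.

Yes: it is convergence, defined by the .2 schema ◇□r → □◇r.

Yes, by ◇□r → □◇r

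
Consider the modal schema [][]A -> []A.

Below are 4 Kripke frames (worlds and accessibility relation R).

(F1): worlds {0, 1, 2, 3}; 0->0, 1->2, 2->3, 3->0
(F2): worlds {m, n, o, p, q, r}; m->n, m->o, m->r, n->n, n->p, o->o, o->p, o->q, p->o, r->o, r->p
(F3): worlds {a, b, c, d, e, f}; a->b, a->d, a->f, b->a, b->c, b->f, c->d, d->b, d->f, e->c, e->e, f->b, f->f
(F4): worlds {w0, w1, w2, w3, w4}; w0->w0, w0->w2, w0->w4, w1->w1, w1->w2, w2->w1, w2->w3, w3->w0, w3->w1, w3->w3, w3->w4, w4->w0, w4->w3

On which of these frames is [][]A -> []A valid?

(F4)

The schema corresponds to density: forall x forall y (Rxy -> exists z (Rxz & Rzy)).
(F1): fails — R12 but no z with R1z and Rz2.
(F2): fails — Rmr but no z with Rmz and Rzr.
(F3): fails — Rbc but no z with Rbz and Rzc.
(F4): holds.
Valid on: (F4).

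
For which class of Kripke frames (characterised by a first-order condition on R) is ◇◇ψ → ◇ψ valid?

transitivity

Equivalently (dual form): □ψ → □□ψ.
Suppose □ψ→□□ψ is valid. Take Rxy, Ryz and set V(ψ)={w : Rxw}. Then □ψ at x, so □□ψ at x, so □ψ at y, so ψ at z, i.e. Rxz.
Conversely, any frame satisfying ∀x ∀y ∀z (Rxy ∧ Ryz → Rxz) validates the schema.
Frame condition: ∀x ∀y ∀z (Rxy ∧ Ryz → Rxz).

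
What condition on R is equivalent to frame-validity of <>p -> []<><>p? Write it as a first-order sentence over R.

This is a Sahlqvist (Geach-type) schema ◇^1□^0p → □^1◇^2p.
Minimal-valuation argument: fix x; take any y with xR^1y and any z with xR^1z. Set V(p) to the set of worlds R-reachable from y in exactly 0 steps. Then □^0p holds at y, so the antecedent holds at x; validity forces ◇^2p at z, giving a w with zR^2w and yR^0w.
First-order correspondent: forall x forall y forall z ((xRy & xRz) -> exists w (y = w & z R^2 w)).

forall x forall y forall z ((xRy & xRz) -> exists w (y = w & z R^2 w))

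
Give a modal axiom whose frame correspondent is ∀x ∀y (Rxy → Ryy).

This is shift-reflexivity; the standard corresponding axiom is T□: □(□p → p).
Suppose □(□p→p) is valid. Take Rxy and set V(p)={w : Ryw}. Then at y, □p holds; since □(□p→p) at x, □p→p at y, so p at y, i.e. Ryy.

□(□p → p)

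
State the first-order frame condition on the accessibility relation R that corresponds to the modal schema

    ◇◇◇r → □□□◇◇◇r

This is a Sahlqvist (Geach-type) schema ◇^3□^0r → □^3◇^3r.
First-order correspondent: ∀x ∀y ∀z ((xR³y ∧ xR³z) → ∃w (y = w ∧ zR³w)).

∀x ∀y ∀z ((xR³y ∧ xR³z) → ∃w (y = w ∧ zR³w))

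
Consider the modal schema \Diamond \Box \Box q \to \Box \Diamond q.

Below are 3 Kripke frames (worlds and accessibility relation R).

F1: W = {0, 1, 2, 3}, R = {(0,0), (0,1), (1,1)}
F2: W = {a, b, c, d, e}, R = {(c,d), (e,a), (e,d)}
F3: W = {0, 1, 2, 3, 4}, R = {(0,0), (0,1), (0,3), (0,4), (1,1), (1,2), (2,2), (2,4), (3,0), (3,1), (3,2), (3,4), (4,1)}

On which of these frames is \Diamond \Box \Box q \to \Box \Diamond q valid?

F1, F3

This is the axiom for a generalized confluence (Geach) condition; its first-order frame correspondent is \forall x \forall y \forall z ((xRy \wedge xRz) \to \exists w (y R^2 w \wedge zRw)).
F1: satisfies the condition.
F2: fails — cRd, cRd but no w with dR²w and dRw.
F3: satisfies the condition.
Valid on: F1, F3.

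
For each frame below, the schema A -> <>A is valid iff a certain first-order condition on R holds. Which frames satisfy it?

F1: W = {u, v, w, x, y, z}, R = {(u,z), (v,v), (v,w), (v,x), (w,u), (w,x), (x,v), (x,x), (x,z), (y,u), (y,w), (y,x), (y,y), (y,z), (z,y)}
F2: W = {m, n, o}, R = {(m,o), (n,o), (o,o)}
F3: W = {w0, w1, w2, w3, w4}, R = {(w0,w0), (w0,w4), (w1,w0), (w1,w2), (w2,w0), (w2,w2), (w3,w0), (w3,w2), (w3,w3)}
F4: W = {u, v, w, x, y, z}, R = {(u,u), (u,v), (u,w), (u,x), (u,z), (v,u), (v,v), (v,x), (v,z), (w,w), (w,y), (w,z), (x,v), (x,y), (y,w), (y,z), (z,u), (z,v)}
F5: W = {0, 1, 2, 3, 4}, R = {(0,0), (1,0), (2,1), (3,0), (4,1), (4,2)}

none

Frame correspondent (Sahlqvist): forall x Rxx — i.e. reflexivity.
F1: fails — world u does not see itself.
F2: fails — world m does not see itself.
F3: fails — world w1 does not see itself.
F4: fails — world x does not see itself.
F5: fails — world 1 does not see itself.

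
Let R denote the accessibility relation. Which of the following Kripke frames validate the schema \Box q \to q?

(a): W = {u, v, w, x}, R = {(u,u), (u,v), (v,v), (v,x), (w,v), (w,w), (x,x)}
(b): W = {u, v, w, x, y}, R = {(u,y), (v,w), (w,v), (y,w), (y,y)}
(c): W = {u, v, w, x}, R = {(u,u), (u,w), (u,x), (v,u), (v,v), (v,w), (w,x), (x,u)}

(a)

Frame correspondent (Sahlqvist): \forall x Rxx — i.e. reflexivity.
(a): condition met.
(b): fails — world u does not see itself.
(c): fails — world w does not see itself.
Valid on: (a).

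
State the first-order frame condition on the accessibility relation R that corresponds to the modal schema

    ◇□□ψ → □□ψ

∀x ∀y ∀z ((xRy ∧ xR²z) → ∃w (yR²w ∧ z = w))

This is a Sahlqvist (Geach-type) schema ◇^1□^2ψ → □^2◇^0ψ.
First-order correspondent: ∀x ∀y ∀z ((xRy ∧ xR²z) → ∃w (yR²w ∧ z = w)).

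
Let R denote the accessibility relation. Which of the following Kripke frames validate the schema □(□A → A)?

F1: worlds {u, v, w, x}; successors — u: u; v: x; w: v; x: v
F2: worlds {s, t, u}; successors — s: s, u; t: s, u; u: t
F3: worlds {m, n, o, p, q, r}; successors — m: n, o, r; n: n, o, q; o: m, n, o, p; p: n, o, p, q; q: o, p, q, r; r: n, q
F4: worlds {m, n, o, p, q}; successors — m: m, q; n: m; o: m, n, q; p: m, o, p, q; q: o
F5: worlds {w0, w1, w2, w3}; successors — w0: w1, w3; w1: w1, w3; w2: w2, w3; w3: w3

Frame correspondent (Sahlqvist): ∀x ∀y (Rxy → Ryy) — i.e. shift-reflexivity.
F1: fails — Rvx but not Rxx.
F2: fails — Rut but not Rtt.
F3: fails — Rom but not Rmm.
F4: fails — Ron but not Rnn.
F5: satisfies the condition.

F5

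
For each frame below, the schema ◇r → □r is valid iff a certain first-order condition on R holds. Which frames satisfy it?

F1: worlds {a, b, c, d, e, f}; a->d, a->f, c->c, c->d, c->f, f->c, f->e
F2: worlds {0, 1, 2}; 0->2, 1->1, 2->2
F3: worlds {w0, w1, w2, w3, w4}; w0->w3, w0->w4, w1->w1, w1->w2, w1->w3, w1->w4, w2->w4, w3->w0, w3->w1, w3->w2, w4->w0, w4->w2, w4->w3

The schema corresponds to partial functionality: ∀x ∀y ∀z (Rxy ∧ Rxz → y = z).
F1: fails — a sees both d and f.
F2: satisfies the condition.
F3: fails — w0 sees both w3 and w4.

F2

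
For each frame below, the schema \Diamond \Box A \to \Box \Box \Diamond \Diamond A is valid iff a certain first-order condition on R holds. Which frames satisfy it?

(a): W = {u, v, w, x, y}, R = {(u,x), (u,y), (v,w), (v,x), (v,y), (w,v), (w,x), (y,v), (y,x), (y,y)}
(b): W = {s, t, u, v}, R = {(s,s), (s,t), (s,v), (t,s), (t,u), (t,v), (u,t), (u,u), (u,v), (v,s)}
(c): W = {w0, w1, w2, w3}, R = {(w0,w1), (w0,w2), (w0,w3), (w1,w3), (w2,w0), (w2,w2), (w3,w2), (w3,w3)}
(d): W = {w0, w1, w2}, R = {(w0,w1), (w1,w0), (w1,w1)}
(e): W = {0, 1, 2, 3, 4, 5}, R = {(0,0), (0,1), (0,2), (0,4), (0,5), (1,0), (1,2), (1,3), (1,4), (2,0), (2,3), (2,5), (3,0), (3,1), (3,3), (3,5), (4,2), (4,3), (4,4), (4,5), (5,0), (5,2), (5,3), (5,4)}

(b), (c), (d), (e)

The schema corresponds to a generalized confluence (Geach) condition: \forall x \forall y \forall z ((xRy \wedge x R^2 z) \to \exists w (yRw \wedge z R^2 w)).
(a): fails — uRx, uR²v but no t with xRt and vR²t.
(b): holds.
(c): holds.
(d): holds.
(e): holds.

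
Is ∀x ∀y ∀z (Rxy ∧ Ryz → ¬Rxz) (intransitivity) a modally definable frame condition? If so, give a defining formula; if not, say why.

Not definable by any modal formula

Modal frame validity is preserved under surjective bounded morphisms.
The 3-cycle (worlds 0,1,2 with 0→1→2→0) is intransitive. Mapping every world to a single reflexive point • is a surjective bounded morphism; the reflexive point is not intransitive (R••∧R•• but R••).
So the class is not modally definable.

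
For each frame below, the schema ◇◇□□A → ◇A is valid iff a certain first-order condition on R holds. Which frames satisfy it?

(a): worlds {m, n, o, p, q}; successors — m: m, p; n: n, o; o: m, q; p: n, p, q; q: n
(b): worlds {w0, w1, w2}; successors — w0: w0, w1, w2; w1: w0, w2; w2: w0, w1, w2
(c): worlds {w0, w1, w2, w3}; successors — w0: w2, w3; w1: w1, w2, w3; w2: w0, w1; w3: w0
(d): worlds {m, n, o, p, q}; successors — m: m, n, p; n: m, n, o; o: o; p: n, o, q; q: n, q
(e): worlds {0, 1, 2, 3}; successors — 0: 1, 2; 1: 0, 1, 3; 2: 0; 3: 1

(b)

This is the axiom for a generalized confluence (Geach) condition; its first-order frame correspondent is ∀x ∀y (xR²y → ∃w (yR²w ∧ xRw)).
(a): fails — mR²q but no w with qR²w and mRw.
(b): ✓.
(c): fails — w0R²w0 but no w with w0R²w and w0Rw.
(d): fails — mR²o but no w with oR²w and mRw.
(e): fails — 2R²2 but no w with 2R²w and 2Rw.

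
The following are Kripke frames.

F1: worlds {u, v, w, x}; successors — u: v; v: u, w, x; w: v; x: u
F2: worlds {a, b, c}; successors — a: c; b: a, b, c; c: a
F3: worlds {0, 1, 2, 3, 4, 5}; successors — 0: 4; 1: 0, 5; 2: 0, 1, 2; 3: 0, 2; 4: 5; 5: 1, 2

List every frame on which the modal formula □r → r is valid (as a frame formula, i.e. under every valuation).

none

Frame correspondent (Sahlqvist): ∀x Rxx — i.e. reflexivity.
F1: fails — world u does not see itself.
F2: fails — world a does not see itself.
F3: fails — world 0 does not see itself.
Valid on no frame.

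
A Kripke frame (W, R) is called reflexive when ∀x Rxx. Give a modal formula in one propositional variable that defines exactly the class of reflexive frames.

□ψ → ψ

A defining formula is □ψ → ψ (the T axiom).
Suppose □ψ→ψ is valid. At any x set V(ψ)={w : Rxw}. Then □ψ holds at x, so ψ holds at x, i.e. Rxx.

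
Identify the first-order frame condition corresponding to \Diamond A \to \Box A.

This is the CD axiom.
It corresponds to partial functionality: \forall x \forall y \forall z (Rxy \wedge Rxz \to y = z).

Partial functionality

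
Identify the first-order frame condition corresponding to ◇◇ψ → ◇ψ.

Transitivity

This is a form of the 4 axiom.
Its frame correspondent is transitivity — ∀x ∀y ∀z (Rxy ∧ Ryz → Rxz).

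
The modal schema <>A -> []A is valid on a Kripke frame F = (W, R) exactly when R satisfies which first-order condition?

This is the CD axiom.
It corresponds to partial functionality: forall x forall y forall z (Rxy & Rxz -> y = z).

partial functionality: forall x forall y forall z (Rxy & Rxz -> y = z)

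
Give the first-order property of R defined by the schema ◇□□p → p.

This is a Sahlqvist (Geach-type) schema ◇^1□^2p → □^0◇^0p.
First-order correspondent: ∀x ∀y (xRy → ∃w (yR²w ∧ x = w)).

∀x ∀y (xRy → ∃w (yR²w ∧ x = w))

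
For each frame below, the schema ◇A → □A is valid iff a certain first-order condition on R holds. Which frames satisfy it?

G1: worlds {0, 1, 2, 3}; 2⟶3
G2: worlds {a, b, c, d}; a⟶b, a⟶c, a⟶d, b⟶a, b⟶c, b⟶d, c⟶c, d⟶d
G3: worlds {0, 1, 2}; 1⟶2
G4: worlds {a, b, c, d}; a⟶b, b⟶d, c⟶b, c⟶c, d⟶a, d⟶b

This is the axiom for partial functionality; its first-order frame correspondent is ∀x ∀y ∀z (Rxy ∧ Rxz → y = z).
G1: holds.
G2: fails — a sees both b and c.
G3: holds.
G4: fails — c sees both b and c.
Valid on: G1, G3.

G1, G3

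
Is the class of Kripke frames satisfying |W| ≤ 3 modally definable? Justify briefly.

If a class were modally definable it would be closed under disjoint unions (Goldblatt–Thomason).
Any modal formula valid on each of 4 disjoint one-world frames is valid on their disjoint union (validity is preserved under disjoint unions). Each one-world frame has |W|=1≤3, but the union has |W|=4.
Hence having at most 3 worlds is not modally definable.

No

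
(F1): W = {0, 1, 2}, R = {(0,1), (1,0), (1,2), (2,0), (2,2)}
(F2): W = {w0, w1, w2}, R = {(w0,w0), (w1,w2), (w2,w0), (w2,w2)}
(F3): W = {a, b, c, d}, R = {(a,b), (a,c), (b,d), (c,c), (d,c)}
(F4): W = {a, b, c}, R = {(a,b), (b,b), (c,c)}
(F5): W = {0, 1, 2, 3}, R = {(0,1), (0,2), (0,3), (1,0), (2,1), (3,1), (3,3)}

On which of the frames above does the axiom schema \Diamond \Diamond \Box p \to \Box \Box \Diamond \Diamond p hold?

(F2), (F3), (F4)

The schema corresponds to a generalized confluence (Geach) condition: \forall x \forall y \forall z ((x R^2 y \wedge x R^2 z) \to \exists w (yRw \wedge z R^2 w)).
(F1): fails — 0R²0, 0R²0 but no w with 0Rw and 0R²w.
(F2): satisfies the condition.
(F3): satisfies the condition.
(F4): satisfies the condition.
(F5): fails — 0R²1, 0R²1 but no w with 1Rw and 1R²w.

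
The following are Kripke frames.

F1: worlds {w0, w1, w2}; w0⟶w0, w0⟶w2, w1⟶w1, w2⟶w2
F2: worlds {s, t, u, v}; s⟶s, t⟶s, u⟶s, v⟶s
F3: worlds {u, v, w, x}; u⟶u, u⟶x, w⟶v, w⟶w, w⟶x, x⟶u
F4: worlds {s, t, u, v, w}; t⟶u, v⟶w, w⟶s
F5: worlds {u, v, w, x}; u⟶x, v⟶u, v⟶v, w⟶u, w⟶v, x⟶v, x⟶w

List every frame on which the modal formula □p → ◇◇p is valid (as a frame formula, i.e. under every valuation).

The schema corresponds to a generalized confluence (Geach) condition: ∀x ∃w (xRw ∧ xR²w).
F1: holds.
F2: holds.
F3: fails — at v but no t with vRt and vR²t.
F4: fails — at s but no w* with sRw* and sR²w*.
F5: fails — at u but no t with uRt and uR²t.
Valid on: F1, F2.

F1, F2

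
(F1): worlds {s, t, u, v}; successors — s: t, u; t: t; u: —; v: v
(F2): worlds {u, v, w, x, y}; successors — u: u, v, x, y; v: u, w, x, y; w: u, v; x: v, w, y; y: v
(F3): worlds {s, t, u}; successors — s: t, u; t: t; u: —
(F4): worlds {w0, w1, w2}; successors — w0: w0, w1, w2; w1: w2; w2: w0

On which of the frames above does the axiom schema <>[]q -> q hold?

none

Frame correspondent (Sahlqvist): forall x forall y (Rxy -> Ryx) — i.e. symmetry.
(F1): fails — Rsu but not Rus.
(F2): fails — Rxw but not Rwx.
(F3): fails — Rsu but not Rus.
(F4): fails — Rw1w2 but not Rw2w1.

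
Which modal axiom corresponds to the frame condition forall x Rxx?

□p → p

The condition is reflexivity. The T schema □p → p defines it.
Suppose □p→p is valid. At any x set V(p)={w : Rxw}. Then □p holds at x, so p holds at x, i.e. Rxx.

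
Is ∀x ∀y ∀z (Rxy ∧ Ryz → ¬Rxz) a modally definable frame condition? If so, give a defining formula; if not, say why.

Not modally definable

If a class were modally definable it would be closed under surjective bounded morphisms (Goldblatt–Thomason).
The 3-cycle (worlds a,b,c with a→b→c→a) is intransitive. Mapping every world to a single reflexive point • is a surjective bounded morphism; the reflexive point is not intransitive (R••∧R•• but R••).
So the class is not modally definable.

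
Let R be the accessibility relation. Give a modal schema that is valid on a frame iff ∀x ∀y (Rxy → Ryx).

ψ → □◇ψ

The condition is symmetry. The B schema ψ → □◇ψ defines it.
Suppose ψ→□◇ψ is valid. Take Rxy and set V(ψ)={x}. Then ψ at x, so □◇ψ at x, so ◇ψ at y, so some z with Ryz has ψ; z=x, i.e. Ryx.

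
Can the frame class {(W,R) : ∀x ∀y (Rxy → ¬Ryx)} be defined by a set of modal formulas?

Any modally definable frame class is closed under surjective bounded morphisms.
The 4-cycle (worlds s,t,u,v with s→t→u→v→s) is asymmetric. Mapping every world to a single reflexive point • is a surjective bounded morphism, and the reflexive point is not asymmetric (R•• but asymmetry requires ¬R••).
So the class is not modally definable.

Not definable by any modal formula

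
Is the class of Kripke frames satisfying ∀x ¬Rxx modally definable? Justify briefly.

Any modally definable frame class is closed under surjective bounded morphisms.
The 4-cycle (worlds w0,w1,w2,w3 with w0→w1→w2→w3→w0) is irreflexive, and the map sending every world to a single reflexive point • is a surjective bounded morphism (forth: every edge maps to (•,•); back: every world has a successor). So any modal formula valid on the 4-cycle is also valid on the reflexive point, which is not irreflexive.
So the class is not modally definable.

Not modally definable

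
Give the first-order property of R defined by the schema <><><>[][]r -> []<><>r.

This is a Sahlqvist (Geach-type) schema ◇^3□^2r → □^1◇^2r.
Minimal-valuation argument: fix x; take any y with xR^3y and any z with xR^1z. Set V(r) to the set of worlds R-reachable from y in exactly 2 steps. Then □^2r holds at y, so the antecedent holds at x; validity forces ◇^2r at z, giving a w with zR^2w and yR^2w.
First-order correspondent: forall x forall y forall z ((x R^3 y & xRz) -> exists w (y R^2 w & z R^2 w)).

forall x forall y forall z ((x R^3 y & xRz) -> exists w (y R^2 w & z R^2 w))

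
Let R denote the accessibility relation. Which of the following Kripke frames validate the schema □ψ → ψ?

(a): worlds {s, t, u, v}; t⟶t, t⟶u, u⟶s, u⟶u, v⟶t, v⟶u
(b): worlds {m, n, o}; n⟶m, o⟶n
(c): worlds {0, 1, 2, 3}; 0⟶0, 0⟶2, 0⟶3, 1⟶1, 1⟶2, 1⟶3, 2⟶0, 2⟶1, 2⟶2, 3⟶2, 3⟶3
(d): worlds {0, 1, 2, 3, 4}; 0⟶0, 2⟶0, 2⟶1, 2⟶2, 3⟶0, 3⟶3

This is the axiom for reflexivity; its first-order frame correspondent is ∀x Rxx.
(a): fails — world s does not see itself.
(b): fails — world m does not see itself.
(c): condition met.
(d): fails — world 1 does not see itself.

(c)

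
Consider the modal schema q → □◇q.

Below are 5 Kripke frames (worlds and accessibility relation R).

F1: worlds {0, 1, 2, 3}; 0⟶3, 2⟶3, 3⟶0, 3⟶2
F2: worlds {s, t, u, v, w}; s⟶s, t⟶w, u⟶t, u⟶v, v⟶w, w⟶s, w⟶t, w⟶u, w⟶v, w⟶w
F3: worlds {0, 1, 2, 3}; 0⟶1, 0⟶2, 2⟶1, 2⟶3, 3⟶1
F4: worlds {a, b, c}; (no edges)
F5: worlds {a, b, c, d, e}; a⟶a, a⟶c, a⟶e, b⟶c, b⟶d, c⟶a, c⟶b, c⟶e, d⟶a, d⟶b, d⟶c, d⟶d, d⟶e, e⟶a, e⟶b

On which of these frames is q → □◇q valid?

This is the axiom for symmetry; its first-order frame correspondent is ∀x ∀y (Rxy → Ryx).
F1: holds.
F2: fails — Ruv but not Rvu.
F3: fails — R31 but not R13.
F4: holds.
F5: fails — Rde but not Red.

F1, F4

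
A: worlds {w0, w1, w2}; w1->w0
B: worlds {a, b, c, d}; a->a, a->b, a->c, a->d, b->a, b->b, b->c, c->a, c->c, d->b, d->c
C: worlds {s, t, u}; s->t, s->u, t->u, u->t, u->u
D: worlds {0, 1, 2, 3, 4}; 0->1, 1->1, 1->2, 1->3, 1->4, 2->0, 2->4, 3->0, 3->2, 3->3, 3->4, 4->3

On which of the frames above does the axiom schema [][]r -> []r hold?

B, C

The schema corresponds to density: forall x forall y (Rxy -> exists z (Rxz & Rzy)).
A: fails — Rw1w0 but no z with Rw1z and Rzw0.
B: satisfies the condition.
C: satisfies the condition.
D: fails — R20 but no z with R2z and Rz0.
Valid on: B, C.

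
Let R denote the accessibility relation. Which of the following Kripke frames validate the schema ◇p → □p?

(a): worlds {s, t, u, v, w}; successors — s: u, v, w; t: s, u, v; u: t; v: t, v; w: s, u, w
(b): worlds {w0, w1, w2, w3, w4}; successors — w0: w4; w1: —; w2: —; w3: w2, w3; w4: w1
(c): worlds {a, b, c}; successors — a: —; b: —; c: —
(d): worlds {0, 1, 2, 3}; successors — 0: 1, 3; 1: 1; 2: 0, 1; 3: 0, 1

(c)

Frame correspondent (Sahlqvist): ∀x ∀y ∀z (Rxy ∧ Rxz → y = z) — i.e. partial functionality.
(a): fails — s sees both u and v.
(b): fails — w3 sees both w2 and w3.
(c): holds.
(d): fails — 0 sees both 1 and 3.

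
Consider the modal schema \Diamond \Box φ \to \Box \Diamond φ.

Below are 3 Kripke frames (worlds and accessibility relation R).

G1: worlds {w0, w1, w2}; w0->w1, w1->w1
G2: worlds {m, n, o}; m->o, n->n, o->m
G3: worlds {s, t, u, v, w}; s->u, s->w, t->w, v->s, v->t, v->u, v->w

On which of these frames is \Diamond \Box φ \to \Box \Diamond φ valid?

G1, G2

This is the axiom for convergence; its first-order frame correspondent is \forall x \forall y \forall z (Rxy \wedge Rxz \to \exists w (Ryw \wedge Rzw)).
G1: condition met.
G2: condition met.
G3: fails — Rsw and Rsw but w and w have no common successor.
Valid on: G1, G2.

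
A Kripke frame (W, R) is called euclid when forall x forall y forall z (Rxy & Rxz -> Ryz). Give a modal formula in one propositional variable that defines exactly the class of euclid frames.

◇q → □◇q

A defining formula is ◇q → □◇q (the 5 axiom).
Suppose ◇q→□◇q is valid. Take Rxy, Rxz and set V(q)={y}. Then ◇q at x, so □◇q at x, so ◇q at z, so some w with Rzw has q; w=y, i.e. Rzy. By symmetry of the argument, Ryz.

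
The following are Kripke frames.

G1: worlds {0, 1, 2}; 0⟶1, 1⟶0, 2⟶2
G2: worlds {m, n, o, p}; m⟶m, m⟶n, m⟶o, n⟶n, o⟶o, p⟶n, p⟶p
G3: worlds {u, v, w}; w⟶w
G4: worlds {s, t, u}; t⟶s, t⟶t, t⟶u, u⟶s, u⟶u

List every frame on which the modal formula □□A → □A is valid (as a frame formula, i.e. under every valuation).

This is the axiom for density; its first-order frame correspondent is ∀x ∀y (Rxy → ∃z (Rxz ∧ Rzy)).
G1: fails — R01 but no z with R0z and Rz1.
G2: ✓.
G3: ✓.
G4: ✓.

G2, G3, G4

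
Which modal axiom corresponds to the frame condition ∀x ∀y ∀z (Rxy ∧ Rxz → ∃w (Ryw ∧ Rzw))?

The condition is convergence. The .2 schema ◇□p → □◇p defines it.
Suppose ◇□p→□◇p is valid. Take Rxy, Rxz and set V(p)={w : Ryw}. Then □p at y so ◇□p at x, so □◇p at x, so ◇p at z, giving w with Rzw and Ryw.

◇□p → □◇p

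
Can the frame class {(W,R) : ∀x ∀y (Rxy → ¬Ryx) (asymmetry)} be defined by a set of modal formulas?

No

Modal frame validity is preserved under surjective bounded morphisms.
The 4-cycle (worlds a,b,c,d with a→b→c→d→a) is asymmetric. Mapping every world to a single reflexive point • is a surjective bounded morphism, and the reflexive point is not asymmetric (R•• but asymmetry requires ¬R••).
Hence asymmetry is not modally definable.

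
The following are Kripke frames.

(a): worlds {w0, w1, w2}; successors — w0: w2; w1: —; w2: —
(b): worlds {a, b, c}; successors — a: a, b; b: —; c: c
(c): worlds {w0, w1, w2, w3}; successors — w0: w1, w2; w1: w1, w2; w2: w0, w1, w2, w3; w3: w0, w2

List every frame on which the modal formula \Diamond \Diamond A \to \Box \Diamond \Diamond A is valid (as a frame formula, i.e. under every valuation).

Frame correspondent (Sahlqvist): \forall x \forall y \forall z ((x R^2 y \wedge xRz) \to \exists w (y = w \wedge z R^2 w)) — i.e. a generalized confluence (Geach) condition.
(a): holds.
(b): fails — aR²a, aRb but no w with a=w and bR²w.
(c): holds.
Valid on: (a), (c).

(a), (c)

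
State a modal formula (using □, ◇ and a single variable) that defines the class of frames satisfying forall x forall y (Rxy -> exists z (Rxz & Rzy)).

□□ψ → □ψ

This is density; the standard corresponding axiom is C4: □□ψ → □ψ.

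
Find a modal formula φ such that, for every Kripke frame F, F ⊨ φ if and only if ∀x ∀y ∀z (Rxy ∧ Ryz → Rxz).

The condition is transitivity. The 4 schema □ψ → □□ψ defines it.

□ψ → □□ψ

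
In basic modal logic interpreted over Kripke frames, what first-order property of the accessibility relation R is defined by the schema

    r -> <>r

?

reflexivity: forall x Rxx

Equivalently (dual form): □r → r.
Suppose □r→r is valid. At any x set V(r)={w : Rxw}. Then □r holds at x, so r holds at x, i.e. Rxx.
Conversely, on a frame with reflexivity the schema holds at every world under every valuation.
Frame condition: forall x Rxx.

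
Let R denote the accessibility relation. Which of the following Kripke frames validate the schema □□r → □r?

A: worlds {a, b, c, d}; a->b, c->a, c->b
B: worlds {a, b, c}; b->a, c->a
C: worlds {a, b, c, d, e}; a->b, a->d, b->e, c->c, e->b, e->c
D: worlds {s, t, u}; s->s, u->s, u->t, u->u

The schema corresponds to density: ∀x ∀y (Rxy → ∃z (Rxz ∧ Rzy)).
A: fails — Rca but no z with Rcz and Rza.
B: fails — Rca but no z with Rcz and Rza.
C: fails — Reb but no z with Rez and Rzb.
D: holds.

D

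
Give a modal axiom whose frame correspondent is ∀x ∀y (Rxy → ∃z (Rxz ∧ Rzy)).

This is density; the standard corresponding axiom is C4: □□q → □q.
Suppose □□q→□q is valid. Take Rxy and set V(q)={w : xR²w}. Then □□q at x, so □q at x, so q at y, i.e. ∃z(Rxz∧Rzy).

□□q → □q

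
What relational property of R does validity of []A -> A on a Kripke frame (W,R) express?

Suppose □A→A is valid. At any x set V(A)={w : Rxw}. Then □A holds at x, so A holds at x, i.e. Rxx.
The converse is a direct semantic check.
Frame condition: forall x Rxx.

Reflexivity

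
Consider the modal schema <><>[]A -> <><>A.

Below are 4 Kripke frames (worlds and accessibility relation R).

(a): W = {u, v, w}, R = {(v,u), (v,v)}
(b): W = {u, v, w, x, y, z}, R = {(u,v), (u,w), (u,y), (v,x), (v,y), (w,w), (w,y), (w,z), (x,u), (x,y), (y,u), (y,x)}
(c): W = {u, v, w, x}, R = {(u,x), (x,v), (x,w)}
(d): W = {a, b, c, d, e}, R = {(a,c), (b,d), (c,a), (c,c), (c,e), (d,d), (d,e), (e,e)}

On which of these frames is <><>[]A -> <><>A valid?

The schema corresponds to a generalized confluence (Geach) condition: forall x forall y (x R^2 y -> exists w (yRw & x R^2 w)).
(a): fails — vR²u but no t with uRt and vR²t.
(b): fails — uR²z but no t with zRt and uR²t.
(c): fails — uR²v but no t with vRt and uR²t.
(d): ✓.

(d)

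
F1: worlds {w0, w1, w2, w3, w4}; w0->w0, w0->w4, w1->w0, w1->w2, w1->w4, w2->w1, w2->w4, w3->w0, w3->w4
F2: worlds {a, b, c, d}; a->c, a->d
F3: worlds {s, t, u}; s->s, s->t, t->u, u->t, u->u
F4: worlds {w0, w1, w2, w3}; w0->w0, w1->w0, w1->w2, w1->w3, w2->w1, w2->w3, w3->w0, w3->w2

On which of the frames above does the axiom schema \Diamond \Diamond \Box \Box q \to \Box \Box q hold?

The schema corresponds to a generalized confluence (Geach) condition: \forall x \forall y \forall z ((x R^2 y \wedge x R^2 z) \to \exists w (y R^2 w \wedge z = w)).
F1: fails — w0R²w4, w0R²w0 but no w with w4R²w and w0=w.
F2: ✓.
F3: fails — sR²t, sR²s but no w with tR²w and s=w.
F4: fails — w1R²w0, w1R²w1 but no w with w0R²w and w1=w.

F2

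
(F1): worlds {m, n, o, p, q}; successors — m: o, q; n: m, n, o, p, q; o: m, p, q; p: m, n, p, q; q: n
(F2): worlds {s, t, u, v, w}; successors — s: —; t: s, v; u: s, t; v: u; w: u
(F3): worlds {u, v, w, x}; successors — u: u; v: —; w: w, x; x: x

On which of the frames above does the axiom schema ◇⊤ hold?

(F1)

The schema corresponds to seriality: ∀x ∃y Rxy.
(F1): ✓.
(F2): fails — world s has no successor.
(F3): fails — world v has no successor.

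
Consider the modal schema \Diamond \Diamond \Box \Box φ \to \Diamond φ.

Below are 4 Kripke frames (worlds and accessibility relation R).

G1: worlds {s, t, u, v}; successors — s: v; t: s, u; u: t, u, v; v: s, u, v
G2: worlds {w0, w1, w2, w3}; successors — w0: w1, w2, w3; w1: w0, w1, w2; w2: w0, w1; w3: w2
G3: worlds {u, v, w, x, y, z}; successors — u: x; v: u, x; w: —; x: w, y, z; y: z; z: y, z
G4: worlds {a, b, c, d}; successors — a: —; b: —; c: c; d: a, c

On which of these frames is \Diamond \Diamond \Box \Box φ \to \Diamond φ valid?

This is the axiom for a generalized confluence (Geach) condition; its first-order frame correspondent is \forall x \forall y (x R^2 y \to \exists w (y R^2 w \wedge xRw)).
G1: holds.
G2: holds.
G3: fails — uR²w but no t with wR²t and uRt.
G4: holds.
Valid on: G1, G2, G4.

G1, G2, G4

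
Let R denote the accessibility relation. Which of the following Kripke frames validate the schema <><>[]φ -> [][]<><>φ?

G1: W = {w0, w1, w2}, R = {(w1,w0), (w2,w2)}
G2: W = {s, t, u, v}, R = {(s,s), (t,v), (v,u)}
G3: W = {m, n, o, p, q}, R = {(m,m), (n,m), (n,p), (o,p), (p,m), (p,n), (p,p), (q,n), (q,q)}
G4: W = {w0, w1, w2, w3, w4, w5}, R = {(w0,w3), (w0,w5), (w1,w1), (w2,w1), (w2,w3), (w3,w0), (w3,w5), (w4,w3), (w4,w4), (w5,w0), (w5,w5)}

G1

This is the axiom for a generalized confluence (Geach) condition; its first-order frame correspondent is forall x forall y forall z ((x R^2 y & x R^2 z) -> exists w (yRw & z R^2 w)).
G1: holds.
G2: fails — tR²u, tR²u but no w with uRw and uR²w.
G3: fails — qR²q, qR²m but no w with qRw and mR²w.
G4: fails — w2R²w0, w2R²w1 but no w with w0Rw and w1R²w.
Valid on: G1.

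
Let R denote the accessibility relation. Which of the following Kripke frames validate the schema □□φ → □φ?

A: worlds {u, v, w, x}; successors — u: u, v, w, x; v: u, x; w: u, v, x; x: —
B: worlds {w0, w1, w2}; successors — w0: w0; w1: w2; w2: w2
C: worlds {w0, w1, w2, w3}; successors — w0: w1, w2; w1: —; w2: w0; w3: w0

Frame correspondent (Sahlqvist): ∀x ∀y (Rxy → ∃z (Rxz ∧ Rzy)) — i.e. density.
A: holds.
B: holds.
C: fails — Rw0w1 but no z with Rw0z and Rzw1.
Valid on: A, B.

A, B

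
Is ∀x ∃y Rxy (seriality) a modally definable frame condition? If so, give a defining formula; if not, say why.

The condition is seriality. A defining modal formula is □p → ◇p.
Suppose □p→◇p is valid. At any x set V(p)=W. Then □p at x, so ◇p at x, so x has a successor.

Yes, by □p → ◇p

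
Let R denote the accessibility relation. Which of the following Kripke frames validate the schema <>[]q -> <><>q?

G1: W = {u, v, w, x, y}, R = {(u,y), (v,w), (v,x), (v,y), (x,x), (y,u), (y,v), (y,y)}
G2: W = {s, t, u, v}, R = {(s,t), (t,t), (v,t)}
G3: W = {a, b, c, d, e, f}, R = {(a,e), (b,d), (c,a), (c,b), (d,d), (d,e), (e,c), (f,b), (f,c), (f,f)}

Frame correspondent (Sahlqvist): forall x forall y (xRy -> exists w (yRw & x R^2 w)) — i.e. a generalized confluence (Geach) condition.
G1: fails — vRw but no t with wRt and vR²t.
G2: condition met.
G3: condition met.

G2, G3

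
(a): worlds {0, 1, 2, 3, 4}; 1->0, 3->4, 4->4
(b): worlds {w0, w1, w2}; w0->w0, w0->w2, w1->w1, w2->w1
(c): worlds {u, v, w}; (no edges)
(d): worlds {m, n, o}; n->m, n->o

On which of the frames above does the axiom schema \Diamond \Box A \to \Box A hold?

(c)

This is the axiom for a generalized confluence (Geach) condition; its first-order frame correspondent is \forall x \forall y \forall z ((xRy \wedge xRz) \to \exists w (yRw \wedge z = w)).
(a): fails — 1R0, 1R0 but no w with 0Rw and 0=w.
(b): fails — w0Rw2, w0Rw0 but no w with w2Rw and w0=w.
(c): condition met.
(d): fails — nRm, nRm but no w with mRw and m=w.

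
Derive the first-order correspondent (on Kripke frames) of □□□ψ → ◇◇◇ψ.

This is a Sahlqvist (Geach-type) schema ◇^0□^3ψ → □^0◇^3ψ.
First-order correspondent: ∀x ∃w (xR³w ∧ xR³w).

∀x ∃w (xR³w ∧ xR³w)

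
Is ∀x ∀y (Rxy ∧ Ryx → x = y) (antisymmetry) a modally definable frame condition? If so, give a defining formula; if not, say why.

No

If a class were modally definable it would be closed under surjective bounded morphisms (Goldblatt–Thomason).
The 6-cycle (worlds s,t,u,v,w,x with s→t→u→v→w→x→s) is antisymmetric. Sending even-indexed worlds to • and odd-indexed worlds to ∘ is a surjective bounded morphism onto the two-world frame with •↔∘, which is not antisymmetric.
Hence antisymmetry is not modally definable.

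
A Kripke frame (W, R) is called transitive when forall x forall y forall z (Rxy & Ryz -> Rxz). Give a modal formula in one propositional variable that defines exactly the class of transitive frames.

□p → □□p

This is transitivity; the standard corresponding axiom is 4: □p → □□p.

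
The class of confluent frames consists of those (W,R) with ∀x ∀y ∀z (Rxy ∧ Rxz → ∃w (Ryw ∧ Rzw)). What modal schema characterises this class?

◇□s → □◇s

This is convergence; the standard corresponding axiom is .2: ◇□s → □◇s.
Suppose ◇□s→□◇s is valid. Take Rxy, Rxz and set V(s)={w : Ryw}. Then □s at y so ◇□s at x, so □◇s at x, so ◇s at z, giving w with Rzw and Ryw.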